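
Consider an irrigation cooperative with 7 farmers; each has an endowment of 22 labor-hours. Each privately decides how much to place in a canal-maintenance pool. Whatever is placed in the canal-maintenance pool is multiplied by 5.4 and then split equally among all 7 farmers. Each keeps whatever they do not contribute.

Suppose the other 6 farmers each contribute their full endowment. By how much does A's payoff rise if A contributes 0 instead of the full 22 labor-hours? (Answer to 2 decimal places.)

5.03 labor-hours

Switching from a contribution of 22 to 0 lets A keep an extra 22 labor-hours, but lowers the canal-maintenance pool by 22, which costs A their own share of that drop: 5.4/7 × 22 = 16.97.
Net gain = 22 − 16.97 = 5.03. The private return per contributed unit (0.7714) is below 1, so free-riding is indeed the best response regardless of what the others do.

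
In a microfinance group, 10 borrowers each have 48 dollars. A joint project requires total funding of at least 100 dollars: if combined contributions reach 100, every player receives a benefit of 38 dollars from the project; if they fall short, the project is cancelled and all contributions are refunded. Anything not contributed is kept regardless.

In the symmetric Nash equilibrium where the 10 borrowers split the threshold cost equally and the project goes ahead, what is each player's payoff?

Equal share of the threshold: 100/10 = 10.
At this profile no one gains by cutting their contribution: any cut drops the total below 100, the project is cancelled, contributions are refunded, and the deviator ends with 48, which is less than 48 − 10 + 38 = 76. Contributing more than 10 just wastes the excess. So contributing exactly 10 is a best response.
Each player's payoff: 48 − 10 + 38 = 76.

76 dollars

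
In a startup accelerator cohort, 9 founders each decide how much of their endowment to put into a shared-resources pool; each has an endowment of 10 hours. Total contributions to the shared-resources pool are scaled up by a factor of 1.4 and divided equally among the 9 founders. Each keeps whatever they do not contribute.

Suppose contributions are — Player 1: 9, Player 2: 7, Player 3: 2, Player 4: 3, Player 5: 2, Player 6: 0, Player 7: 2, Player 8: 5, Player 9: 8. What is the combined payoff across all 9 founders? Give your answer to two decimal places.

Total contributed: 9 + 7 + 2 + 3 + 2 + 0 + 2 + 5 + 8 = 38; total kept: 9 × 10 − 38 = 52.
The shared-resources pool pays out 1.4 × 38 = 53.20 in aggregate.
Group total = 52 + 53.20 = 105.20.

105.20 hours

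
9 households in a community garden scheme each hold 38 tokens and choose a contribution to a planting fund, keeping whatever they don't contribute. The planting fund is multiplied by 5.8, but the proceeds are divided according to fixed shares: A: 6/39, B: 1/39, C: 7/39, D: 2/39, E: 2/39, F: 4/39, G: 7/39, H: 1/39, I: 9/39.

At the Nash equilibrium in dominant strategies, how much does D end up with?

Each unit j contributes comes back to j as 5.8 × (j's share), so j prefers to contribute only if that share exceeds 1/5.8 = 0.1724; otherwise keeping the unit dominates.
The shares above 0.1724 belong to C, G and I, contributing 38 each; the remaining 6 contribute 0. Total contributed: 114.
D keeps 38 and receives 5.8 × 114 × 2/39 = 33.91 from the planting fund, for a payoff of 71.91.

71.91 tokens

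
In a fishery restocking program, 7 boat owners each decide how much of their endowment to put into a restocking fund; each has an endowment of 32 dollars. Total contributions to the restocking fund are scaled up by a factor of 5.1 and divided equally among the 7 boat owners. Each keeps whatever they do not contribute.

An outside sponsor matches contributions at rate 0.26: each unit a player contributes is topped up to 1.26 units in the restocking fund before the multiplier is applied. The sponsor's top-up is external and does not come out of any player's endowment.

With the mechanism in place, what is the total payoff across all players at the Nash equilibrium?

The effective private return is 5.1 × 1.26 / 7 = 0.9180, which is still under 1, so the mechanism doesn't change anyone's dominant strategy: zero contribution.
Everyone keeps their endowment and the group total is 7 × 32 = 224.

224.00 dollars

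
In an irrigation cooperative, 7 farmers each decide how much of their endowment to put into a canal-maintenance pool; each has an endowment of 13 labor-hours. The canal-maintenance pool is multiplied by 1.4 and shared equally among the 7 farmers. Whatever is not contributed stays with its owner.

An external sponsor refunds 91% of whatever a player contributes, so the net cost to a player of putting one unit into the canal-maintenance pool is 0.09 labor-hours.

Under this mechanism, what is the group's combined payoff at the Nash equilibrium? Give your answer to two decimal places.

The effective private return per unit is now (1.4/7) / 0.09 = 2.2222 > 1, so every player's dominant strategy flips to full contribution.
At the Nash equilibrium everyone contributes 13. Group total payoff = 7 × (13 × 0.91 + 1.4 × 13) = 210.21.

210.21 labor-hours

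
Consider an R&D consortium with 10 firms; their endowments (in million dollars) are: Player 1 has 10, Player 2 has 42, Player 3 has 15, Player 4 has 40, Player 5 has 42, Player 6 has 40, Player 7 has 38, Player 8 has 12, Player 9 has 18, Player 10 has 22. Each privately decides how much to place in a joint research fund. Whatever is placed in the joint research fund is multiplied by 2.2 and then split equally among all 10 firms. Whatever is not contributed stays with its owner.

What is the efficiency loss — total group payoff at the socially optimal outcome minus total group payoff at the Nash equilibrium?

The private return per contributed unit is 2.2/10 = 0.2200 < 1 for every player regardless of endowment, so the Nash equilibrium is zero contribution and the group total is Σ E_j = 10 + 42 + 15 + 40 + 42 + 40 + 38 + 12 + 18 + 22 = 279.
Each contributed unit returns 2.200 to the group, so the social optimum is full contribution by everyone: group total = 2.200 × 279 = 613.80.
Efficiency loss = (2.200 − 1) × 279 = 334.80.

334.80 million dollars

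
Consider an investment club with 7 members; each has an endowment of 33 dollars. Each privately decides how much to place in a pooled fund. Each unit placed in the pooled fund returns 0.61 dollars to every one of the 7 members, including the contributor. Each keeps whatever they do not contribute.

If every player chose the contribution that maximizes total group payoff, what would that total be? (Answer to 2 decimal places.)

Each contributed unit returns 4.270 to the group as a whole (0.61 to each of 7 players), which exceeds 1, so the social optimum is full contribution: group total = 4.270 × 231 = 986.37.

986.37 dollars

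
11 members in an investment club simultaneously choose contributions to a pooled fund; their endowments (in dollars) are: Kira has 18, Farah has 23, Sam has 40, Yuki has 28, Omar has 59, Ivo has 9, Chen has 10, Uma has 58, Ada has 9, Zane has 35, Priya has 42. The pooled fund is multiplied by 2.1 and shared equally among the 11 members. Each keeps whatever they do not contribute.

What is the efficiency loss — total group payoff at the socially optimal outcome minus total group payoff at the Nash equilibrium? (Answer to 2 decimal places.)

The private return per contributed unit is 2.1/11 = 0.1909 < 1 for every player regardless of endowment, so the Nash equilibrium is zero contribution and the group total is Σ E_j = 18 + 23 + 40 + 28 + 59 + 9 + 10 + 58 + 9 + 35 + 42 = 331.
Each contributed unit returns 2.100 to the group, so the social optimum is full contribution by everyone: group total = 2.100 × 331 = 695.10.
Efficiency loss = (2.100 − 1) × 331 = 364.10.

364.10 dollars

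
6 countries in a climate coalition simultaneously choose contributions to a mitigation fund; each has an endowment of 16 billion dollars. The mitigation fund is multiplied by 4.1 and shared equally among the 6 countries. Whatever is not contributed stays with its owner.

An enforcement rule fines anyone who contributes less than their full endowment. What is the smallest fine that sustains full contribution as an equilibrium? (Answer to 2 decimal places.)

5.07 billion dollars

Given the others contribute fully, the best deviation is to contribute 0 (any partial contribution still incurs the fine and gives up units whose private return 0.6833 is below 1).
Deviating from 16 to 0 saves 16 billion dollars but forfeits the deviator's share of the drop in the mitigation fund: 4.1/6 × 16 = 10.93.
So the deviation gain is 16 − 10.93 = 5.07, and the fine must be at least 5.07 billion dollars to wipe it out.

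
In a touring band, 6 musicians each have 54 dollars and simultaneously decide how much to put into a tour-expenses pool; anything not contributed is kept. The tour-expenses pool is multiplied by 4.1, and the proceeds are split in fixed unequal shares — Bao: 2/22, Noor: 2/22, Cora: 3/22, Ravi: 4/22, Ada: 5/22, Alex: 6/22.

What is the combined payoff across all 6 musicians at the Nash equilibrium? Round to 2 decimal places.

For player j, contributing a unit is worthwhile iff 4.1 × (j's share) ≥ 1, i.e. iff j's share is at least 0.2439.
Alex alone (share 6/22) is above the threshold, contributing 54; the remaining 5 contribute 0. Total contributed: 54.
The tour-expenses pool pays out 4.1 × 54 = 221.40 in total (split across the unequal shares, but the aggregate is all that matters for the group sum).
The 5 free-riders keep 54 each, adding 270. Group total = 270 + 221.40 = 491.40.

491.40 dollars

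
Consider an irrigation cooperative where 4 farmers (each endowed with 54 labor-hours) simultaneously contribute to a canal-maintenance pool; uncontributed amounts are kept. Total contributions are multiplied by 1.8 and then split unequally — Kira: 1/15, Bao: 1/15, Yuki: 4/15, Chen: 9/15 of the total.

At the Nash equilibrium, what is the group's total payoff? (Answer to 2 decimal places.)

259.20 labor-hours

A player with share s gets back 1.8·s per unit contributed, so full contribution is dominant for anyone with s > 1/1.8 = 0.5556 and zero contribution is dominant for anyone below.
Only Chen (9/15) clears that bar, contributing 54; the remaining 3 contribute 0. Total contributed: 54.
The canal-maintenance pool pays out 1.8 × 54 = 97.20 in total (split across the unequal shares, but the aggregate is all that matters for the group sum).
The 3 free-riders keep 54 each, adding 162. Group total = 162 + 97.20 = 259.20.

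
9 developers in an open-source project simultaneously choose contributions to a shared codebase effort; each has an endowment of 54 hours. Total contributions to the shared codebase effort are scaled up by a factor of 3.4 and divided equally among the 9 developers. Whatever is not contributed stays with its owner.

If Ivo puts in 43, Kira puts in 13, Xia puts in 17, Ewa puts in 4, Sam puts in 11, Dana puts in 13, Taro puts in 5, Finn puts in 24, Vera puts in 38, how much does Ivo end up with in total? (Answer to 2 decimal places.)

74.47 hours

Total contributed: 43 + 13 + 17 + 4 + 11 + 13 + 5 + 24 + 38 = 168.
Each receives 3.4 × 168 / 9 = 63.47 from the shared codebase effort.
Ivo keeps 54 − 43 = 11, so Ivo's payoff is 11 + 63.47 = 74.47.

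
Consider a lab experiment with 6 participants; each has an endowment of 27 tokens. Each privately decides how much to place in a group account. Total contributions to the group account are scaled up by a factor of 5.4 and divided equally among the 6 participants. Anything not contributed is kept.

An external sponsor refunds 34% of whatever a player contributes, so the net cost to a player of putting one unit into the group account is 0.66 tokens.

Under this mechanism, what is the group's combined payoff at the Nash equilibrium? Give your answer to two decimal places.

The effective private return per unit is now (5.4/6) / 0.66 = 1.3636 > 1, so every player's dominant strategy flips to full contribution.
At the Nash equilibrium everyone contributes 27. Group total payoff = 6 × (27 × 0.34 + 5.4 × 27) = 929.88.

929.88 tokens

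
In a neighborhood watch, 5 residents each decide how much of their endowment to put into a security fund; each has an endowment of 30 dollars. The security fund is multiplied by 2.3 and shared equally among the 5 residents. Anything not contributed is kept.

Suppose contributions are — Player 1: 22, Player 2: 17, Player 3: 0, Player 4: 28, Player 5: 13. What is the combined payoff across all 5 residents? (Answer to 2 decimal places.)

Total contributed: 22 + 17 + 0 + 28 + 13 = 80; total kept: 5 × 30 − 80 = 70.
The security fund pays out 2.3 × 80 = 184.00 in aggregate.
Group total = 70 + 184.00 = 254.00.

254.00 dollars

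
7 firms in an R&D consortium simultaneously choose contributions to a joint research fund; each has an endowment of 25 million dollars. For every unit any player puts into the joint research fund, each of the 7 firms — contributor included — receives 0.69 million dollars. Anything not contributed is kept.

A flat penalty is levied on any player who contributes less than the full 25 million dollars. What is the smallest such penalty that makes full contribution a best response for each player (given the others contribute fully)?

7.75 million dollars

Given the others contribute fully, the best deviation is to contribute 0 (any partial contribution still incurs the fine and gives up units whose private return 0.69 is below 1).
Deviating from 25 to 0 saves 25 million dollars but forfeits the deviator's share of the drop in the joint research fund: 0.69 × 25 = 17.25.
So the deviation gain is 25 − 17.25 = 7.75, and the fine must be at least 7.75 million dollars to wipe it out.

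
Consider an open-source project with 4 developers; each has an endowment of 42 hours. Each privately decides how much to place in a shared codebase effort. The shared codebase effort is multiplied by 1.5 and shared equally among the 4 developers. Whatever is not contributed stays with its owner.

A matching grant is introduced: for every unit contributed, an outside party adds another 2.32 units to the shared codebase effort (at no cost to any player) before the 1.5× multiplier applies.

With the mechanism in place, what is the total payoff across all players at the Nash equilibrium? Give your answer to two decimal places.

With the mechanism, a contributed unit returns 1.5 × 3.32 / 4 = 1.2450 per unit of net cost to the contributor — now above 1 — so contributing fully is weakly dominant for every player.
So the Nash equilibrium is full contribution by all 4; the group earns 1.5 × 3.32 × 168 = 836.64.

836.64 hours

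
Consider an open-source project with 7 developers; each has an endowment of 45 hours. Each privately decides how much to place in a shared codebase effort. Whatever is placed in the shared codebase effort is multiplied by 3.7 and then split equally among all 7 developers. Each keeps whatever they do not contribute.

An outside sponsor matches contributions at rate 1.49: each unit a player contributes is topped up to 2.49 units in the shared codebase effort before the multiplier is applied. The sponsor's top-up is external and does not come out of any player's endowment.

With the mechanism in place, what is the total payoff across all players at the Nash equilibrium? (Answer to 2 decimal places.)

2902.10 hours

The effective private return per unit is now 3.7 × 2.49 / 7 = 1.3161 > 1, so every player's dominant strategy flips to full contribution.
At the Nash equilibrium everyone contributes 45. Group total payoff = 3.7 × 2.49 × 315 = 2902.10.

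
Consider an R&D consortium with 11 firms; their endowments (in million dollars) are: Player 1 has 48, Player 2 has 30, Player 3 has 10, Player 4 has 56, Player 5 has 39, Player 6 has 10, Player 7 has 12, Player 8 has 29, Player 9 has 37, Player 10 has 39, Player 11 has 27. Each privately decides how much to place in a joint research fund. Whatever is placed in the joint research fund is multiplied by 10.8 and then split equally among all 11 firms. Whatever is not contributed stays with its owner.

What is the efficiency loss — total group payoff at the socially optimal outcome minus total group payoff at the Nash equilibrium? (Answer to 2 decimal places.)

The private return per contributed unit is 10.8/11 = 0.9818 < 1 for every player regardless of endowment, so the Nash equilibrium is zero contribution and the group total is Σ E_j = 48 + 30 + 10 + 56 + 39 + 10 + 12 + 29 + 37 + 39 + 27 = 337.
Each contributed unit returns 10.800 to the group, so the social optimum is full contribution by everyone: group total = 10.800 × 337 = 3639.60.
Efficiency loss = (10.800 − 1) × 337 = 3302.60.

3302.60 million dollars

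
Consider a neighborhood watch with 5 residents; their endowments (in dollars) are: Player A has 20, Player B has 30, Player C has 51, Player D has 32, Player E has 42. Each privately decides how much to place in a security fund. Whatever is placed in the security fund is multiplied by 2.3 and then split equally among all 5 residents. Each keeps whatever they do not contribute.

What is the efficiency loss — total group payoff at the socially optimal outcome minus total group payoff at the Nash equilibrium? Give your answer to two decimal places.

The private return per contributed unit is 2.3/5 = 0.4600 < 1 for every player regardless of endowment, so the Nash equilibrium is zero contribution and the group total is Σ E_j = 20 + 30 + 51 + 32 + 42 = 175.
Each contributed unit returns 2.300 to the group, so the social optimum is full contribution by everyone: group total = 2.300 × 175 = 402.50.
Efficiency loss = (2.300 − 1) × 175 = 227.50.

227.50 dollars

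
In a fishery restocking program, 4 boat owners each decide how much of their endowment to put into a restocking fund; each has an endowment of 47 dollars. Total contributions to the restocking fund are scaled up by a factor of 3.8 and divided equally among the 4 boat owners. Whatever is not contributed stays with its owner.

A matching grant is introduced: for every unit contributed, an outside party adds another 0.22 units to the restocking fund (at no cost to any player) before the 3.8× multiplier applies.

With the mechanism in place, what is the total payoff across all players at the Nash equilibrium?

Under the mechanism each unit contributed yields 3.8 × 1.22 / 4 = 1.1590 back to its contributor per unit of net cost, which exceeds 1, making full contribution the dominant choice for everyone.
At the Nash equilibrium everyone contributes 47. Group total payoff = 3.8 × 1.22 × 188 = 871.57.

871.57 dollars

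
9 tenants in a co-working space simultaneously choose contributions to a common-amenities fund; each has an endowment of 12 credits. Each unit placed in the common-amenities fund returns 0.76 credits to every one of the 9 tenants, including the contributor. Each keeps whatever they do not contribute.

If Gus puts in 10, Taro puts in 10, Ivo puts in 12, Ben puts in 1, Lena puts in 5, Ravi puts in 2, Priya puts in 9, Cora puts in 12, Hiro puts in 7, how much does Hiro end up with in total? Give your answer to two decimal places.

56.68 credits

Total contributed: 10 + 10 + 12 + 1 + 5 + 2 + 9 + 12 + 7 = 68.
Each receives 0.76 × 68 = 51.68 from the common-amenities fund.
Hiro keeps 12 − 7 = 5, so Hiro's payoff is 5 + 51.68 = 56.68.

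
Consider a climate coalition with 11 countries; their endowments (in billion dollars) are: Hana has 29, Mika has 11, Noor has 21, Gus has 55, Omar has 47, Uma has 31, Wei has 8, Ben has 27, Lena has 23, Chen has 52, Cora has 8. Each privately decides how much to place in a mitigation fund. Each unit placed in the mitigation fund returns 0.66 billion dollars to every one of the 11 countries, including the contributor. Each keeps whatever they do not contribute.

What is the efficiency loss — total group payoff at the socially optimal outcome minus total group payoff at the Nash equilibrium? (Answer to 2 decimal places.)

The private return per contributed unit is 0.66 < 1 for everyone, so the Nash equilibrium is zero contribution and the group total is Σ E_j = 29 + 11 + 21 + 55 + 47 + 31 + 8 + 27 + 23 + 52 + 8 = 312.
Each contributed unit returns 7.260 to the group, so the social optimum is full contribution by everyone: group total = 7.260 × 312 = 2265.12.
Efficiency loss = (7.260 − 1) × 312 = 1953.12.

1953.12 billion dollars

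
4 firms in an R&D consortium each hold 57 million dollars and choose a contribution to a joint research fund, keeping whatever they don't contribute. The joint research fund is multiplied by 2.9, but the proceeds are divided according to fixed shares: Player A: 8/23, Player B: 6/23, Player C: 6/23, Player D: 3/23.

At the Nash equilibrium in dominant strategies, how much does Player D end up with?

Each unit j contributes comes back to j as 2.9 × (j's share), so j prefers to contribute only if that share exceeds 1/2.9 = 0.3448; otherwise keeping the unit dominates.
The only share above 0.3448 is Player A's 8/23, contributing 57; the remaining 3 contribute 0. Total contributed: 57.
Player D keeps 57 and receives 2.9 × 57 × 3/23 = 21.56 from the joint research fund, for a payoff of 78.56.

78.56 million dollars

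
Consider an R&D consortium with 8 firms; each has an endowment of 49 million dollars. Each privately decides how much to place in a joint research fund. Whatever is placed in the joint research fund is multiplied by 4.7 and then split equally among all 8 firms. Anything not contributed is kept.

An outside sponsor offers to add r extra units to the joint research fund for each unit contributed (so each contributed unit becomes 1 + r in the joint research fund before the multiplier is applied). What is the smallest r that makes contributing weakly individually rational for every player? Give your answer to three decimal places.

0.702

With matching at rate r, one contributed unit becomes (1 + r) in the joint research fund and returns 4.7 × (1 + r) / 8 to the contributor.
Setting this equal to 1: 1 + r = 8/4.7 = 1.7021.
So the minimum matching rate is r = 1.7021 − 1 = 0.702.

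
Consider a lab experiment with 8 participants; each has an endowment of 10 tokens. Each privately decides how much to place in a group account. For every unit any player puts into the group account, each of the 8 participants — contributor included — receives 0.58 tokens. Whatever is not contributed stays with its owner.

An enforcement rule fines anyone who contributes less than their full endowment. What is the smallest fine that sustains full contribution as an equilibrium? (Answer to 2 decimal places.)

Given the others contribute fully, the best deviation is to contribute 0 (any partial contribution still incurs the fine and gives up units whose private return 0.58 is below 1).
Deviating from 10 to 0 saves 10 tokens but forfeits the deviator's share of the drop in the group account: 0.58 × 10 = 5.80.
So the deviation gain is 10 − 5.80 = 4.20, and the fine must be at least 4.20 tokens to wipe it out.

4.20 tokens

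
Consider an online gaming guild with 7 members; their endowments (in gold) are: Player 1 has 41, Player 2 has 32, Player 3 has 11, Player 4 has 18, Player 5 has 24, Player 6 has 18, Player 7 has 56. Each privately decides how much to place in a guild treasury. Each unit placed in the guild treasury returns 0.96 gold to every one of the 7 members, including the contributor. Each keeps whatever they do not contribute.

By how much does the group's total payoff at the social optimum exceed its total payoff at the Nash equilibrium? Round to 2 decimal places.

1144.00 gold

The private return per contributed unit is 0.96 < 1 for everyone, so the Nash equilibrium is zero contribution and the group total is Σ E_j = 41 + 32 + 11 + 18 + 24 + 18 + 56 = 200.
Each contributed unit returns 6.720 to the group, so the social optimum is full contribution by everyone: group total = 6.720 × 200 = 1344.00.
Efficiency loss = (6.720 − 1) × 200 = 1144.00.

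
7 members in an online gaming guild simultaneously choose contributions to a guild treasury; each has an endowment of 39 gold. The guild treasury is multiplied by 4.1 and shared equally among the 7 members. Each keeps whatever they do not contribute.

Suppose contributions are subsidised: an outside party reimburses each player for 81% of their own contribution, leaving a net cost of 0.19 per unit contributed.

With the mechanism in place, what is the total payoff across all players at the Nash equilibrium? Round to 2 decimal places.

1340.43 gold

The effective private return per unit is now (4.1/7) / 0.19 = 3.0827 > 1, so every player's dominant strategy flips to full contribution.
At the Nash equilibrium everyone contributes 39. Group total payoff = 7 × (39 × 0.81 + 4.1 × 39) = 1340.43.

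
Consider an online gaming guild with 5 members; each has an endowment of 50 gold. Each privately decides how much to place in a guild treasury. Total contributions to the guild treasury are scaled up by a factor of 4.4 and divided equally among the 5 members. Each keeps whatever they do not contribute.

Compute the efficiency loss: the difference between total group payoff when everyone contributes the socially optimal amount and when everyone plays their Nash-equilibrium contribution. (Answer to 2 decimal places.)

Each contributed unit returns 4.4/5 = 0.8800 to its contributor — below 1 — so contributing 0 is dominant for every player. At the Nash equilibrium everyone keeps their 50, and the group total is 5 × 50 = 250.
Each contributed unit returns 4.400 to the group as a whole (0.8800 to each of 5 players), which exceeds 1, so the social optimum is full contribution: group total = 4.400 × 250 = 1100.00.
Efficiency loss = 1100.00 − 250 = 850.00.

850.00 gold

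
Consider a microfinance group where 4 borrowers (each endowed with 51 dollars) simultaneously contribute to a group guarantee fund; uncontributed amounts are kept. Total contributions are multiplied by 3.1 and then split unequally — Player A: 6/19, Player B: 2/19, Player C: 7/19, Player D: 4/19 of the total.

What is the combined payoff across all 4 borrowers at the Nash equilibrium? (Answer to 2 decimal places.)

311.10 dollars

For player j, contributing a unit is worthwhile iff 3.1 × (j's share) ≥ 1, i.e. iff j's share is at least 0.3226.
Player C alone (share 7/19) is above the threshold, contributing 51; the remaining 3 contribute 0. Total contributed: 51.
The group guarantee fund pays out 3.1 × 51 = 158.10 in total (split across the unequal shares, but the aggregate is all that matters for the group sum).
The 3 free-riders keep 51 each, adding 153. Group total = 153 + 158.10 = 311.10.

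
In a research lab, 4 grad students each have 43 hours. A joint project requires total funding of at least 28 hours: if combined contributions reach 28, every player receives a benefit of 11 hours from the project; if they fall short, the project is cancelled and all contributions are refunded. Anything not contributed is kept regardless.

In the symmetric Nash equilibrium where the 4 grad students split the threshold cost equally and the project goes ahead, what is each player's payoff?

47 hours

Equal share of the threshold: 28/4 = 7.
At this profile no one gains by cutting their contribution: any cut drops the total below 28, the project is cancelled, contributions are refunded, and the deviator ends with 43, which is less than 43 − 7 + 11 = 47. Contributing more than 7 just wastes the excess. So contributing exactly 7 is a best response.
Each player's payoff: 43 − 7 + 11 = 47.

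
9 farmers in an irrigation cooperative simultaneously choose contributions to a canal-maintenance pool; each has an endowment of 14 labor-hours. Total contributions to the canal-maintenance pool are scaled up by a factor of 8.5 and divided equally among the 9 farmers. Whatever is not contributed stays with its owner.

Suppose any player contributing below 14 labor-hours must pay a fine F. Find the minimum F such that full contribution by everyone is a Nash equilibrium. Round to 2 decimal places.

0.78 labor-hours

Given the others contribute fully, the best deviation is to contribute 0 (any partial contribution still incurs the fine and gives up units whose private return 0.9444 is below 1).
Deviating from 14 to 0 saves 14 labor-hours but forfeits the deviator's share of the drop in the canal-maintenance pool: 8.5/9 × 14 = 13.22.
So the deviation gain is 14 − 13.22 = 0.78, and the fine must be at least 0.78 labor-hours to wipe it out.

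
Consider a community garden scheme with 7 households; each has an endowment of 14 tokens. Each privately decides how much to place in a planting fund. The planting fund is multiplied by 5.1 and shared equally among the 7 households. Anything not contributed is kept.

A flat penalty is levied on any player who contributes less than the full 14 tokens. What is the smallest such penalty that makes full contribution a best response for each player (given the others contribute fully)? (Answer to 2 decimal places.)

Given the others contribute fully, the best deviation is to contribute 0 (any partial contribution still incurs the fine and gives up units whose private return 0.7286 is below 1).
Deviating from 14 to 0 saves 14 tokens but forfeits the deviator's share of the drop in the planting fund: 5.1/7 × 14 = 10.20.
So the deviation gain is 14 − 10.20 = 3.80, and the fine must be at least 3.80 tokens to wipe it out.

3.80 tokens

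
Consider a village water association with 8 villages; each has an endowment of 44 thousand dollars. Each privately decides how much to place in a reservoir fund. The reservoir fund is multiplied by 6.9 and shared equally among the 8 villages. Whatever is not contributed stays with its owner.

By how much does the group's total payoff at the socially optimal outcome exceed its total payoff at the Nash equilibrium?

2076.80 thousand dollars

Each contributed unit returns 6.9/8 = 0.8625 to its contributor — below 1 — so contributing 0 is dominant for every player. At the Nash equilibrium everyone keeps their 44, and the group total is 8 × 44 = 352.
Each contributed unit returns 6.900 to the group as a whole (0.8625 to each of 8 players), which exceeds 1, so the social optimum is full contribution: group total = 6.900 × 352 = 2428.80.
Efficiency loss = 2428.80 − 352 = 2076.80.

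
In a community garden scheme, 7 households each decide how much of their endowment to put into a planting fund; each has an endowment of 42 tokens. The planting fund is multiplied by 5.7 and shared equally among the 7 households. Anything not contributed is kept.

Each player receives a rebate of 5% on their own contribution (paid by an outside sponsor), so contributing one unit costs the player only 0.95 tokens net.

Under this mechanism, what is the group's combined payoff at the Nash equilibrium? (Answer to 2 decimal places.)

294.00 tokens

Even with the mechanism, each unit contributed returns only (5.7/7) / 0.95 = 0.8571 per unit of net cost, so contributing nothing is still dominant.
At the Nash equilibrium no one contributes; group total payoff = 7 × 42 = 294.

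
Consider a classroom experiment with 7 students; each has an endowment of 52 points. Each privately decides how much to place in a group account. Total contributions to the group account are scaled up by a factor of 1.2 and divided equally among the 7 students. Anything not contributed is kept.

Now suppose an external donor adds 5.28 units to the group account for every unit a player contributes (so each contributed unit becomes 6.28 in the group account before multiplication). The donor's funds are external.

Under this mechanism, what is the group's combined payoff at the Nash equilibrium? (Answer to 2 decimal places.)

The effective private return per unit is now 1.2 × 6.28 / 7 = 1.0766 > 1, so every player's dominant strategy flips to full contribution.
At the Nash equilibrium everyone contributes 52. Group total payoff = 1.2 × 6.28 × 364 = 2743.10.

2743.10 points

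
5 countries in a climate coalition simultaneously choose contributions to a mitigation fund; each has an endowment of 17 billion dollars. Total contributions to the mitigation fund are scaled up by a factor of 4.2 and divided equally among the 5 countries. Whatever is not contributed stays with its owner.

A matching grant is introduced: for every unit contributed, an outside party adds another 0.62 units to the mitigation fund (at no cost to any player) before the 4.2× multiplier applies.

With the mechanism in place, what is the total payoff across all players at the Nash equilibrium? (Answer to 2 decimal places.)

The effective private return per unit is now 4.2 × 1.62 / 5 = 1.3608 > 1, so every player's dominant strategy flips to full contribution.
So the Nash equilibrium is full contribution by all 5; the group earns 4.2 × 1.62 × 85 = 578.34.

578.34 billion dollars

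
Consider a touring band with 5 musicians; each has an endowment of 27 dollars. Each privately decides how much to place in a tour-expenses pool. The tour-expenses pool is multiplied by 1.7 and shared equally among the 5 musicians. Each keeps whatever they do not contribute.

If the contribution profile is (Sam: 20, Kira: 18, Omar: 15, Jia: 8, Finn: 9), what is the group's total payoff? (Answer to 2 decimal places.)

184.00 dollars

Total contributed: 20 + 18 + 15 + 8 + 9 = 70; total kept: 5 × 27 − 70 = 65.
The tour-expenses pool pays out 1.7 × 70 = 119.00 in aggregate.
Group total = 65 + 119.00 = 184.00.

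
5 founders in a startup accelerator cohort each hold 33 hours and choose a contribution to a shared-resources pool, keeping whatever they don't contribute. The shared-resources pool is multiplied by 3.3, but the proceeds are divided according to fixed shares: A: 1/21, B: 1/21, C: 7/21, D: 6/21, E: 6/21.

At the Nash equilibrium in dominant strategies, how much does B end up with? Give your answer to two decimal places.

38.19 hours

Player j's private return per contributed unit is 3.3 × (j's share). Contributing is weakly dominant for j when that share is at least 1/3.3 = 0.3030, and contributing 0 is dominant otherwise.
Only C (7/21) clears that bar, contributing 33; the remaining 4 contribute 0. Total contributed: 33.
B keeps 33 and receives 3.3 × 33 × 1/21 = 5.19 from the shared-resources pool, for a payoff of 38.19.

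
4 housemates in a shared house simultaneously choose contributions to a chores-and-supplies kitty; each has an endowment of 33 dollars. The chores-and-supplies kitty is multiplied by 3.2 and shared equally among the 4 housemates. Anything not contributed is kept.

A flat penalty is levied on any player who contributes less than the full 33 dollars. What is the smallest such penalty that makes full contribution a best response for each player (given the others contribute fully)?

6.60 dollars

Given the others contribute fully, the best deviation is to contribute 0 (any partial contribution still incurs the fine and gives up units whose private return 0.8000 is below 1).
Deviating from 33 to 0 saves 33 dollars but forfeits the deviator's share of the drop in the chores-and-supplies kitty: 3.2/4 × 33 = 26.40.
So the deviation gain is 33 − 26.40 = 6.60, and the fine must be at least 6.60 dollars to wipe it out.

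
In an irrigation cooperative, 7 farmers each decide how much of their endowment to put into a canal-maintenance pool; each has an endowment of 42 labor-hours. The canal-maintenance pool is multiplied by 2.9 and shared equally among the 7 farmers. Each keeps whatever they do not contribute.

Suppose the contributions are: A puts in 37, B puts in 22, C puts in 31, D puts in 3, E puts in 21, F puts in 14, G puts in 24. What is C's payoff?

73.97 labor-hours

Total contributed: 37 + 22 + 31 + 3 + 21 + 14 + 24 = 152.
Each receives 2.9 × 152 / 7 = 62.97 from the canal-maintenance pool.
C keeps 42 − 31 = 11, so C's payoff is 11 + 62.97 = 73.97.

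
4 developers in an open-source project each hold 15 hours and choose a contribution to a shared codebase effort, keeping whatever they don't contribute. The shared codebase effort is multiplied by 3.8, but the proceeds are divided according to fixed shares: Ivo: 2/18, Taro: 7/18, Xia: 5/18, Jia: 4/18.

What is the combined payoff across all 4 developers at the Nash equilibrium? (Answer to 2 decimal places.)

Player j's private return per contributed unit is 3.8 × (j's share). Contributing is weakly dominant for j when that share is at least 1/3.8 = 0.2632, and contributing 0 is dominant otherwise.
Taro and Xia are above the threshold, contributing 15 each; the remaining 2 contribute 0. Total contributed: 30.
The shared codebase effort pays out 3.8 × 30 = 114.00 in total (split across the unequal shares, but the aggregate is all that matters for the group sum).
The 2 free-riders keep 15 each, adding 30. Group total = 30 + 114.00 = 144.00.

144.00 hours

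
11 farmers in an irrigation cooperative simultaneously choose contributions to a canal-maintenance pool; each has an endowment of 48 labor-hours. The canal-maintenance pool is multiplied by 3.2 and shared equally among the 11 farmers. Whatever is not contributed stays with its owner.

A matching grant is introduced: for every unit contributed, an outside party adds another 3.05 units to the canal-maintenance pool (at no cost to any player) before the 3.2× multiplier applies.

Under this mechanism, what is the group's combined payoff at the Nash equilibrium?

Under the mechanism each unit contributed yields 3.2 × 4.05 / 11 = 1.1782 back to its contributor per unit of net cost, which exceeds 1, making full contribution the dominant choice for everyone.
So the Nash equilibrium is full contribution by all 11; the group earns 3.2 × 4.05 × 528 = 6842.88.

6842.88 labor-hours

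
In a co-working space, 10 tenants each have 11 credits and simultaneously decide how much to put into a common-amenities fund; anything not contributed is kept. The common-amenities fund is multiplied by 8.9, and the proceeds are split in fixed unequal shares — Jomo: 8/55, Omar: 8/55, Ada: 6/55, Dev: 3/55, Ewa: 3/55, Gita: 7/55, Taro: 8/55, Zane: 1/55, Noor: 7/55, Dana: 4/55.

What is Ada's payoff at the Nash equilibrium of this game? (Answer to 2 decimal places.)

64.40 credits

Player j's private return per contributed unit is 8.9 × (j's share). Contributing is weakly dominant for j when that share is at least 1/8.9 = 0.1124, and contributing 0 is dominant otherwise.
The shares above 0.1124 belong to Jomo, Omar, Gita, Taro and Noor, contributing 11 each; the remaining 5 contribute 0. Total contributed: 55.
Ada keeps 11 and receives 8.9 × 55 × 6/55 = 53.40 from the common-amenities fund, for a payoff of 64.40.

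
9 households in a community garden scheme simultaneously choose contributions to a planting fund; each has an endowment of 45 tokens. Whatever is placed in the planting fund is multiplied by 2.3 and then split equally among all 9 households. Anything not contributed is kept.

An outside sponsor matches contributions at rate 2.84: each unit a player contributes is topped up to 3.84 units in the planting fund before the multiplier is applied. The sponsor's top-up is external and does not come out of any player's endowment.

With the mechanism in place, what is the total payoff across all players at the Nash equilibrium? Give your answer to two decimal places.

405.00 tokens

The effective private return is 2.3 × 3.84 / 9 = 0.9813, which is still under 1, so the mechanism doesn't change anyone's dominant strategy: zero contribution.
Everyone keeps their endowment and the group total is 9 × 45 = 405.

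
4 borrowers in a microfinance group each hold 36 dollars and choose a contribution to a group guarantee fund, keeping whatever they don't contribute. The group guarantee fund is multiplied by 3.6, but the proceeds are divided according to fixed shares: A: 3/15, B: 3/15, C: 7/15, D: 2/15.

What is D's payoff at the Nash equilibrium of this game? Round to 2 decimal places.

53.28 dollars

Player j's private return per contributed unit is 3.6 × (j's share). Contributing is weakly dominant for j when that share is at least 1/3.6 = 0.2778, and contributing 0 is dominant otherwise.
Only C (7/15) clears that bar, contributing 36; the remaining 3 contribute 0. Total contributed: 36.
D keeps 36 and receives 3.6 × 36 × 2/15 = 17.28 from the group guarantee fund, for a payoff of 53.28.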